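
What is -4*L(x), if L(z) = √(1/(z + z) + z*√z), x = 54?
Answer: -2*√(3 + 52488*√6)/9 ≈ -79.682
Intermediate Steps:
L(z) = √(z^(3/2) + 1/(2*z)) (L(z) = √(1/(2*z) + z^(3/2)) = √(z^(3/2) + 1/(2*z)))
-4*L(x) = -2*√2*√((1 + 2*54^(5/2))/54) = -2*√2*√((1 + 2*(8748*√6))/54) = -2*√2*√((1 + 17496*√6)/54) = -2*√2*√(1/54 + 324*√6)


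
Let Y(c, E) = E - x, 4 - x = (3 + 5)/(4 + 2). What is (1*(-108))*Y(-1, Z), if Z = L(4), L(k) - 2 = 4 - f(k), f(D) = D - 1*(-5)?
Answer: 612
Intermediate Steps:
x = 8/3 (x = 4 - (3 + 5)/(4 + 2) = 4 - 8/6 = 4 - 1*4/3 = 4 - 4/3 = 8/3 ≈ 2.6667)
f(D) = 5 + D (f(D) = D + 5 = 5 + D)
L(k) = 1 - k (L(k) = 2 + (4 - (5 + k)) = 2 + (4 + (-5 - k)) = 2 + (-1 - k) = 1 - k)
Z = -3 (Z = 1 - 1*4 = 1 - 4 = -3)
Y(c, E) = -8/3 + E (Y(c, E) = E - 1*8/3 = E - 8/3 = -8/3 + E)
(1*(-108))*Y(-1, Z) = (1*(-108))*(-8/3 - 3) = -108*(-17/3) = 612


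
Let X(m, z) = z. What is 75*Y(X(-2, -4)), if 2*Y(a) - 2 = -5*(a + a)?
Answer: 1575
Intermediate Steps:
Y(a) = 1 - 5*a (Y(a) = 1 + (-5*(a + a))/2 = 1 + (-10*a)/2 = 1 - 5*a)
75*Y(X(-2, -4)) = 75*(1 - 5*(-4)) = 75*(1 + 20) = 75*21 = 1575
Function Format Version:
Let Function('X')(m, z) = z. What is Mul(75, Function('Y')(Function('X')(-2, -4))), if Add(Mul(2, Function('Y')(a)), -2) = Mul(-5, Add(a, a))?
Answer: 1575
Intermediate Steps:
Function('Y')(a) = Add(1, Mul(-5, a)) (Function('Y')(a) = Add(1, Mul(Rational(1, 2), Mul(-5, Add(a, a)))) = Add(1, Mul(Rational(1, 2), Mul(-5, Mul(2, a)))) = Add(1, Mul(Rational(1, 2), Mul(-10, a))) = Add(1, Mul(-5, a)))
Mul(75, Function('Y')(Function('X')(-2, -4))) = Mul(75, Add(1, Mul(-5, -4))) = Mul(75, Add(1, 20)) = Mul(75, 21) = 1575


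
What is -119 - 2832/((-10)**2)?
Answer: -3683/25 ≈ -147.32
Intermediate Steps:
-119 - 2832/((-10)**2) = -119 - 2832/100 = -119 - 24*59/50 = -119 - 708/25 = -3683/25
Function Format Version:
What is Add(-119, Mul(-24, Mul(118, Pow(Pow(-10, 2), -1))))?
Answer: Rational(-3683, 25) ≈ -147.32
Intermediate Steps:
Add(-119, Mul(-24, Mul(118, Pow(Pow(-10, 2), -1)))) = Add(-119, Mul(-24, Mul(118, Pow(100, -1)))) = Add(-119, Mul(-24, Mul(118, Rational(1, 100)))) = Add(-119, Mul(-24, Rational(59, 50))) = Add(-119, Rational(-708, 25)) = Rational(-3683, 25)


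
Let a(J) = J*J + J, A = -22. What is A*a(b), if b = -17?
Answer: -5984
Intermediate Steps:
a(J) = J + J² (a(J) = J² + J = J + J²)
A*a(b) = -(-374)*(1 - 17) = -(-374)*(-16) = -22*272 = -5984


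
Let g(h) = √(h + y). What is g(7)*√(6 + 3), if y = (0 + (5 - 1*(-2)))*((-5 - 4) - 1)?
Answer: 9*I*√7 ≈ 23.812*I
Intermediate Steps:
y = -70 (y = (0 + (5 + 2))*(-9 - 1) = (0 + 7)*(-10) = 7*(-10) = -70)
g(h) = √(-70 + h) (g(h) = √(h - 70) = √(-70 + h))
g(7)*√(6 + 3) = √(-70 + 7)*√(6 + 3) = √(-63)*√9 = (3*I*√7)*3 = 9*I*√7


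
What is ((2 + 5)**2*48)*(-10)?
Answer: -23520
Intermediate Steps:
((2 + 5)**2*48)*(-10) = (7**2*48)*(-10) = (49*48)*(-10) = 2352*(-10) = -23520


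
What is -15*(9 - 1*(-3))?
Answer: -180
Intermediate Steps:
-15*(9 - 1*(-3)) = -15*(9 + 3) = -15*12 = -180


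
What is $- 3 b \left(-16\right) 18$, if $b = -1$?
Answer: $-864$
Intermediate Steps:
$- 3 b \left(-16\right) 18 = \left(-3\right) \left(-1\right) \left(-16\right) 18 = 3 \left(-16\right) 18 = \left(-48\right) 18 = -864$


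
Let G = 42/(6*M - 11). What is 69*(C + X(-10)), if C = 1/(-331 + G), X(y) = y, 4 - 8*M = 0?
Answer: -928326/1345 ≈ -690.21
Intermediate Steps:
M = 1/2 (M = 1/2 - 1/8*0 = 1/2 + 0 = 1/2 ≈ 0.50000)
G = -21/4 (G = 42/(6*(1/2) - 11) = 42/(3 - 11) = 42/(-8) = 42*(-1/8) = -21/4 ≈ -5.2500)
C = -4/1345 (C = 1/(-331 - 21/4) = 1/(-1345/4) = -4/1345 ≈ -0.0029740)
69*(C + X(-10)) = 69*(-4/1345 - 10) = 69*(-13454/1345) = -928326/1345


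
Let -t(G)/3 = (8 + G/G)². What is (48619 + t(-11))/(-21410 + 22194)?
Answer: 6047/98 ≈ 61.704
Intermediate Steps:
t(G) = -243 (t(G) = -3*(8 + G/G)² = -3*(8 + 1)² = -3*9² = -3*81 = -243)
(48619 + t(-11))/(-21410 + 22194) = (48619 - 243)/(-21410 + 22194) = 48376/784 = 48376*(1/784) = 6047/98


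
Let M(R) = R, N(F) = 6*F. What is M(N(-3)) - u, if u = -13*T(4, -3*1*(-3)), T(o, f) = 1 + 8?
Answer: 99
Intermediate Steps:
T(o, f) = 9
u = -117 (u = -13*9 = -117)
M(N(-3)) - u = 6*(-3) - 1*(-117) = -18 + 117 = 99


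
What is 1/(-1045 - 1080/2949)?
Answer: -983/1027595 ≈ -0.00095660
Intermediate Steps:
1/(-1045 - 1080/2949) = 1/(-1045 - 1080*1/2949) = 1/(-1045 - 360/983) = 1/(-1027595/983) = -983/1027595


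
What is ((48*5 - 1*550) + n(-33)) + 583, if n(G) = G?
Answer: 240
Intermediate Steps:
((48*5 - 1*550) + n(-33)) + 583 = ((48*5 - 1*550) - 33) + 583 = ((240 - 550) - 33) + 583 = (-310 - 33) + 583 = -343 + 583 = 240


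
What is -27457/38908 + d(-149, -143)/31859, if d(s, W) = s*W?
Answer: -45739807/1239569972 ≈ -0.036900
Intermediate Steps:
d(s, W) = W*s
-27457/38908 + d(-149, -143)/31859 = -27457/38908 - 143*(-149)/31859 = -27457*1/38908 + 21307*(1/31859) = -27457/38908 + 21307/31859 = -45739807/1239569972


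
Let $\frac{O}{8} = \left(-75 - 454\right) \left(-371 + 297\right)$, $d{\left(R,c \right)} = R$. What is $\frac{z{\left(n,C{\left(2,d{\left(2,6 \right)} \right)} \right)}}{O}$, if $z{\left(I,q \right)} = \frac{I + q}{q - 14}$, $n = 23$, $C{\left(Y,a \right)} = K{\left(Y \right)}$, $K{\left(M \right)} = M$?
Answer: $- \frac{25}{3758016} \approx -6.6524 \cdot 10^{-6}$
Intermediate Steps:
$C{\left(Y,a \right)} = Y$
$z{\left(I,q \right)} = \frac{I + q}{-14 + q}$
$O = 313168$ ($O = 8 \left(-75 - 454\right) \left(-371 + 297\right) = 8 \left(\left(-529\right) \left(-74\right)\right) = 8 \cdot 39146 = 313168$)
$\frac{z{\left(n,C{\left(2,d{\left(2,6 \right)} \right)} \right)}}{O} = \frac{\frac{1}{-14 + 2} \left(23 + 2\right)}{313168} = \frac{1}{-12} \cdot 25 \cdot \frac{1}{313168} = \left(- \frac{1}{12}\right) 25 \cdot \frac{1}{313168} = \left(- \frac{25}{12}\right) \frac{1}{313168} = - \frac{25}{3758016}$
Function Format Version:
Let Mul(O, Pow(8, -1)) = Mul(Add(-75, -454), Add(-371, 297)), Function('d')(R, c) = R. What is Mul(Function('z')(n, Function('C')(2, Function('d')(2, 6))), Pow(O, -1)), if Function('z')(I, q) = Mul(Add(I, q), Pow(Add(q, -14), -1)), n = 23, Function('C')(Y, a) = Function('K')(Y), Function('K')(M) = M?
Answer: Rational(-25, 3758016) ≈ -6.6524e-6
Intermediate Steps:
Function('C')(Y, a) = Y
Function('z')(I, q) = Mul(Pow(Add(-14, q), -1), Add(I, q)) (Function('z')(I, q) = Mul(Add(I, q), Pow(Add(-14, q), -1)) = Mul(Pow(Add(-14, q), -1), Add(I, q)))
O = 313168 (O = Mul(8, Mul(Add(-75, -454), Add(-371, 297))) = Mul(8, Mul(-529, -74)) = Mul(8, 39146) = 313168)
Mul(Function('z')(n, Function('C')(2, Function('d')(2, 6))), Pow(O, -1)) = Mul(Mul(Pow(Add(-14, 2), -1), Add(23, 2)), Pow(313168, -1)) = Mul(Mul(Pow(-12, -1), 25), Rational(1, 313168)) = Mul(Mul(Rational(-1, 12), 25), Rational(1, 313168)) = Mul(Rational(-25, 12), Rational(1, 313168)) = Rational(-25, 3758016)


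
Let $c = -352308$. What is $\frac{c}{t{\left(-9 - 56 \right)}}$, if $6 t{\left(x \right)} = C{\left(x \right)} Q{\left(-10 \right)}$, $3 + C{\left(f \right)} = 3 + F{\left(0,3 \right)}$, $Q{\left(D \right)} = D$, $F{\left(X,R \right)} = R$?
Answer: $\frac{352308}{5} \approx 70462.0$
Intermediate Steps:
$C{\left(f \right)} = 3$ ($C{\left(f \right)} = -3 + \left(3 + 3\right) = -3 + 6 = 3$)
$t{\left(x \right)} = -5$ ($t{\left(x \right)} = \frac{3 \left(-10\right)}{6} = \frac{1}{6} \left(-30\right) = -5$)
$\frac{c}{t{\left(-9 - 56 \right)}} = - \frac{352308}{-5} = \left(-352308\right) \left(- \frac{1}{5}\right) = \frac{352308}{5}$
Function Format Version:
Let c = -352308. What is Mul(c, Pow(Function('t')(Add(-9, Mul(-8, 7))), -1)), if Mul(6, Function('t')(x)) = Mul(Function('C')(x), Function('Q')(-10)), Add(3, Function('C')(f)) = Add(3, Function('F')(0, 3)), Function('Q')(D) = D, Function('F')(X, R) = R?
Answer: Rational(352308, 5) ≈ 70462.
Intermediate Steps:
Function('C')(f) = 3 (Function('C')(f) = Add(-3, Add(3, 3)) = Add(-3, 6) = 3)
Function('t')(x) = -5 (Function('t')(x) = Mul(Rational(1, 6), Mul(3, -10)) = Mul(Rational(1, 6), -30) = -5)
Mul(c, Pow(Function('t')(Add(-9, Mul(-8, 7))), -1)) = Mul(-352308, Pow(-5, -1)) = Mul(-352308, Rational(-1, 5)) = Rational(352308, 5)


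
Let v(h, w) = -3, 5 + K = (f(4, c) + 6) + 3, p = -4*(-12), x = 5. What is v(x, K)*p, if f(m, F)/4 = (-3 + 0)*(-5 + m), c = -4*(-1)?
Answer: -144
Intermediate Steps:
p = 48
c = 4
f(m, F) = 60 - 12*m (f(m, F) = 4*((-3 + 0)*(-5 + m)) = 4*(-3*(-5 + m)) = 4*(15 - 3*m) = 60 - 12*m)
K = 16 (K = -5 + (((60 - 12*4) + 6) + 3) = -5 + (((60 - 48) + 6) + 3) = -5 + ((12 + 6) + 3) = -5 + (18 + 3) = -5 + 21 = 16)
v(x, K)*p = -3*48 = -144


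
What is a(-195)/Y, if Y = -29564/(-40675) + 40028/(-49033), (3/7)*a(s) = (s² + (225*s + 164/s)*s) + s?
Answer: -119974835318577575/535581864 ≈ -2.2401e+8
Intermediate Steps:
a(s) = 7*s/3 + 7*s²/3 + 7*s*(164/s + 225*s)/3 (a(s) = 7*((s² + (225*s + 164/s)*s) + s)/3 = 7*((s² + (164/s + 225*s)*s) + s)/3 = 7*((s² + s*(164/s + 225*s)) + s)/3 = 7*(s + s² + s*(164/s + 225*s))/3 = 7*s/3 + 7*s²/3 + 7*s*(164/s + 225*s)/3)
Y = -178527288/1994417275 (Y = -29564*(-1/40675) + 40028*(-1/49033) = 29564/40675 - 40028/49033 = -178527288/1994417275 ≈ -0.089514)
a(-195)/Y = (1148/3 + (7/3)*(-195) + (1582/3)*(-195)²)/(-178527288/1994417275) = (1148/3 - 455 + (1582/3)*38025)*(-1994417275/178527288) = (1148/3 - 455 + 20051850)*(-1994417275/178527288) = (60155333/3)*(-1994417275/178527288) = -119974835318577575/535581864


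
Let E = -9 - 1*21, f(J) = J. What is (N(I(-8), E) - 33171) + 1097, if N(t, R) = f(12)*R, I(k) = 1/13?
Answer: -32434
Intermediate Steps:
E = -30 (E = -9 - 21 = -30)
I(k) = 1/13
N(t, R) = 12*R
(N(I(-8), E) - 33171) + 1097 = (12*(-30) - 33171) + 1097 = (-360 - 33171) + 1097 = -33531 + 1097 = -32434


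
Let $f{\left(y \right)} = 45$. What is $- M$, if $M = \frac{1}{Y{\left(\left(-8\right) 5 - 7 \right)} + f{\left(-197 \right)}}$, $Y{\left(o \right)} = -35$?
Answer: $- \frac{1}{10} \approx -0.1$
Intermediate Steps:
$M = \frac{1}{10}$ ($M = \frac{1}{-35 + 45} = \frac{1}{10} \approx 0.1$)
$- M = \left(-1\right) \frac{1}{10} = - \frac{1}{10}$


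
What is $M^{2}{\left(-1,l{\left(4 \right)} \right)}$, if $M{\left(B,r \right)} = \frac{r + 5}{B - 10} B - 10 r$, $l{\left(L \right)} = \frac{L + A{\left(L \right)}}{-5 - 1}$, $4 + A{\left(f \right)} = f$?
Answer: $\frac{54289}{1089} \approx 49.852$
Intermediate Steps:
$A{\left(f \right)} = -4 + f$
$l{\left(L \right)} = \frac{2}{3} - \frac{L}{3}$ ($l{\left(L \right)} = \frac{L + \left(-4 + L\right)}{-5 - 1} = \frac{-4 + 2 L}{-6} = \left(-4 + 2 L\right) \left(- \frac{1}{6}\right) = \frac{2}{3} - \frac{L}{3}$)
$M{\left(B,r \right)} = - 10 r + \frac{B \left(5 + r\right)}{-10 + B}$ ($M{\left(B,r \right)} = \frac{5 + r}{-10 + B} B - 10 r = \frac{B \left(5 + r\right)}{-10 + B} - 10 r = - 10 r + \frac{B \left(5 + r\right)}{-10 + B}$)
$M^{2}{\left(-1,l{\left(4 \right)} \right)} = \left(\frac{5 \left(-1\right) + 100 \left(\frac{2}{3} - \frac{4}{3}\right) - - 9 \left(\frac{2}{3} - \frac{4}{3}\right)}{-10 - 1}\right)^{2} = \left(\frac{-5 + 100 \left(\frac{2}{3} - \frac{4}{3}\right) - - 9 \left(\frac{2}{3} - \frac{4}{3}\right)}{-11}\right)^{2} = \left(- \frac{-5 + 100 \left(- \frac{2}{3}\right) - \left(-9\right) \left(- \frac{2}{3}\right)}{11}\right)^{2} = \left(- \frac{-5 - \frac{200}{3} - 6}{11}\right)^{2} = \left(\left(- \frac{1}{11}\right) \left(- \frac{233}{3}\right)\right)^{2} = \left(\frac{233}{33}\right)^{2} = \frac{54289}{1089}$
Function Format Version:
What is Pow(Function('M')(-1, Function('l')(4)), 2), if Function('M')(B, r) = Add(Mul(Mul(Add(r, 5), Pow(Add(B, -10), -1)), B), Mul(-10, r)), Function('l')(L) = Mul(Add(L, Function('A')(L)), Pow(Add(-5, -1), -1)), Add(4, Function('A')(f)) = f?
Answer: Rational(54289, 1089) ≈ 49.852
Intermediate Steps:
Function('A')(f) = Add(-4, f)
Function('l')(L) = Add(Rational(2, 3), Mul(Rational(-1, 3), L)) (Function('l')(L) = Mul(Add(L, Add(-4, L)), Pow(Add(-5, -1), -1)) = Mul(Add(-4, Mul(2, L)), Pow(-6, -1)) = Mul(Add(-4, Mul(2, L)), Rational(-1, 6)) = Add(Rational(2, 3), Mul(Rational(-1, 3), L)))
Function('M')(B, r) = Add(Mul(-10, r), Mul(B, Pow(Add(-10, B), -1), Add(5, r))) (Function('M')(B, r) = Add(Mul(Mul(Add(5, r), Pow(Add(-10, B), -1)), B), Mul(-10, r)) = Add(Mul(Mul(Pow(Add(-10, B), -1), Add(5, r)), B), Mul(-10, r)) = Add(Mul(B, Pow(Add(-10, B), -1), Add(5, r)), Mul(-10, r)) = Add(Mul(-10, r), Mul(B, Pow(Add(-10, B), -1), Add(5, r))))
Pow(Function('M')(-1, Function('l')(4)), 2) = Pow(Mul(Pow(Add(-10, -1), -1), Add(Mul(5, -1), Mul(100, Add(Rational(2, 3), Mul(Rational(-1, 3), 4))), Mul(-9, -1, Add(Rational(2, 3), Mul(Rational(-1, 3), 4))))), 2) = Pow(Mul(Pow(-11, -1), Add(-5, Mul(100, Add(Rational(2, 3), Rational(-4, 3))), Mul(-9, -1, Add(Rational(2, 3), Rational(-4, 3))))), 2) = Pow(Mul(Rational(-1, 11), Add(-5, Mul(100, Rational(-2, 3)), Mul(-9, -1, Rational(-2, 3)))), 2) = Pow(Mul(Rational(-1, 11), Add(-5, Rational(-200, 3), -6)), 2) = Pow(Mul(Rational(-1, 11), Rational(-233, 3)), 2) = Pow(Rational(233, 33), 2) = Rational(54289, 1089)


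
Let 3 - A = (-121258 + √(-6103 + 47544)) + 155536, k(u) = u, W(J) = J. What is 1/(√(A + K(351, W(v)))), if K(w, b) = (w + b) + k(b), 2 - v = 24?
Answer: -I/√(33968 + √41441) ≈ -0.0054096*I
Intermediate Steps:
v = -22 (v = 2 - 1*24 = 2 - 24 = -22)
K(w, b) = w + 2*b (K(w, b) = (w + b) + b = (b + w) + b = w + 2*b)
A = -34275 - √41441 (A = 3 - ((-121258 + √(-6103 + 47544)) + 155536) = 3 - ((-121258 + √41441) + 155536) = 3 - (34278 + √41441) = 3 + (-34278 - √41441) = -34275 - √41441 ≈ -34479.)
1/(√(A + K(351, W(v)))) = 1/(√((-34275 - √41441) + (351 + 2*(-22)))) = 1/(√((-34275 - √41441) + (351 - 44))) = 1/(√((-34275 - √41441) + 307)) = 1/(√(-33968 - √41441)) = (-33968 - √41441)^(-½)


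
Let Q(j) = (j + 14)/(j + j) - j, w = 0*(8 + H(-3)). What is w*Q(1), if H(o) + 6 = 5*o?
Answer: 0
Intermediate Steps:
H(o) = -6 + 5*o
w = 0 (w = 0*(8 + (-6 + 5*(-3))) = 0*(8 + (-6 - 15)) = 0*(8 - 21) = 0*(-13) = 0)
Q(j) = -j + (14 + j)/(2*j) (Q(j) = (14 + j)/((2*j)) - j = (14 + j)*(1/(2*j)) - j = (14 + j)/(2*j) - j = -j + (14 + j)/(2*j))
w*Q(1) = 0*(1/2 - 1*1 + 7/1) = 0*(1/2 - 1 + 7*1) = 0*(1/2 - 1 + 7) = 0*(13/2) = 0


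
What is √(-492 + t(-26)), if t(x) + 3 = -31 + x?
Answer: 2*I*√138 ≈ 23.495*I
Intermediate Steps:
t(x) = -34 + x (t(x) = -3 + (-31 + x) = -34 + x)
√(-492 + t(-26)) = √(-492 + (-34 - 26)) = √(-492 - 60) = √(-552) = 2*I*√138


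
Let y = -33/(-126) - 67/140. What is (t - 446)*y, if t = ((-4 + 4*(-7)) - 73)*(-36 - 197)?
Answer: -312247/60 ≈ -5204.1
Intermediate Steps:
y = -13/60 (y = -33*(-1/126) - 67*1/140 = 11/42 - 67/140 = -13/60 ≈ -0.21667)
t = 24465 (t = ((-4 - 28) - 73)*(-233) = (-32 - 73)*(-233) = -105*(-233) = 24465)
(t - 446)*y = (24465 - 446)*(-13/60) = 24019*(-13/60) = -312247/60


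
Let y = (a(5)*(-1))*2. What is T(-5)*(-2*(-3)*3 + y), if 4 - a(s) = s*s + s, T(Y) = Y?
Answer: -350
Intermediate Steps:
a(s) = 4 - s - s² (a(s) = 4 - (s*s + s) = 4 - (s² + s) = 4 - (s + s²) = 4 + (-s - s²) = 4 - s - s²)
y = 52 (y = ((4 - 1*5 - 1*5²)*(-1))*2 = ((4 - 5 - 1*25)*(-1))*2 = ((4 - 5 - 25)*(-1))*2 = -26*(-1)*2 = 26*2 = 52)
T(-5)*(-2*(-3)*3 + y) = -5*(-2*(-3)*3 + 52) = -5*(6*3 + 52) = -5*(18 + 52) = -5*70 = -350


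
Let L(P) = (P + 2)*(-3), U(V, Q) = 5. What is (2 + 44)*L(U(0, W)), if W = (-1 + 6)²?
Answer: -966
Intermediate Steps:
W = 25 (W = 5² = 25)
L(P) = -6 - 3*P (L(P) = (2 + P)*(-3) = -6 - 3*P)
(2 + 44)*L(U(0, W)) = (2 + 44)*(-6 - 3*5) = 46*(-6 - 15) = 46*(-21) = -966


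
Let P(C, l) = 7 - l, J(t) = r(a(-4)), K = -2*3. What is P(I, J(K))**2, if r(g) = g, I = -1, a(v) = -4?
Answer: 121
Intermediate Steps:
K = -6
J(t) = -4
P(I, J(K))**2 = (7 - 1*(-4))**2 = (7 + 4)**2 = 11**2 = 121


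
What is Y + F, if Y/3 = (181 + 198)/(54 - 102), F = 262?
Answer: 3813/16 ≈ 238.31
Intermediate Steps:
Y = -379/16 (Y = 3*((181 + 198)/(54 - 102)) = 3*(379/(-48)) = 3*(379*(-1/48)) = 3*(-379/48) = -379/16 ≈ -23.688)
Y + F = -379/16 + 262 = 3813/16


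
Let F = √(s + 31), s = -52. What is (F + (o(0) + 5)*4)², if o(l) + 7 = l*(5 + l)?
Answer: (8 - I*√21)² ≈ 43.0 - 73.321*I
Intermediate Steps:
o(l) = -7 + l*(5 + l)
F = I*√21 (F = √(-52 + 31) = √(-21) = I*√21 ≈ 4.5826*I)
(F + (o(0) + 5)*4)² = (I*√21 + ((-7 + 0² + 5*0) + 5)*4)² = (I*√21 + ((-7 + 0 + 0) + 5)*4)² = (I*√21 + (-7 + 5)*4)² = (I*√21 - 2*4)² = (I*√21 - 8)² = (-8 + I*√21)²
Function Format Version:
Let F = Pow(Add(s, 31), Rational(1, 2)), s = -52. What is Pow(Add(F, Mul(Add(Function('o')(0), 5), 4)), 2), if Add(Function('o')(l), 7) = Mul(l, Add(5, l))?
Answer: Pow(Add(8, Mul(-1, I, Pow(21, Rational(1, 2)))), 2) ≈ Add(43.000, Mul(-73.321, I))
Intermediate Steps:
Function('o')(l) = Add(-7, Mul(l, Add(5, l)))
F = Mul(I, Pow(21, Rational(1, 2))) (F = Pow(Add(-52, 31), Rational(1, 2)) = Pow(-21, Rational(1, 2)) = Mul(I, Pow(21, Rational(1, 2))) ≈ Mul(4.5826, I))
Pow(Add(F, Mul(Add(Function('o')(0), 5), 4)), 2) = Pow(Add(Mul(I, Pow(21, Rational(1, 2))), Mul(Add(Add(-7, Pow(0, 2), Mul(5, 0)), 5), 4)), 2) = Pow(Add(Mul(I, Pow(21, Rational(1, 2))), Mul(Add(Add(-7, 0, 0), 5), 4)), 2) = Pow(Add(Mul(I, Pow(21, Rational(1, 2))), Mul(Add(-7, 5), 4)), 2) = Pow(Add(Mul(I, Pow(21, Rational(1, 2))), Mul(-2, 4)), 2) = Pow(Add(Mul(I, Pow(21, Rational(1, 2))), -8), 2) = Pow(Add(-8, Mul(I, Pow(21, Rational(1, 2)))), 2)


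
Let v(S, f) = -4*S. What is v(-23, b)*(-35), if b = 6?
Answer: -3220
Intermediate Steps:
v(-23, b)*(-35) = -4*(-23)*(-35) = 92*(-35) = -3220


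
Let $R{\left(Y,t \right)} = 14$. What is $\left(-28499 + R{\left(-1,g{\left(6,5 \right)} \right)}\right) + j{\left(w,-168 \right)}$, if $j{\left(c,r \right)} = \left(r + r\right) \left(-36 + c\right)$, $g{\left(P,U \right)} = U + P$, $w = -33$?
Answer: $-5301$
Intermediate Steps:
$g{\left(P,U \right)} = P + U$
$j{\left(c,r \right)} = 2 r \left(-36 + c\right)$
$\left(-28499 + R{\left(-1,g{\left(6,5 \right)} \right)}\right) + j{\left(w,-168 \right)} = \left(-28499 + 14\right) + 2 \left(-168\right) \left(-36 - 33\right) = -28485 + 2 \left(-168\right) \left(-69\right) = -28485 + 23184 = -5301$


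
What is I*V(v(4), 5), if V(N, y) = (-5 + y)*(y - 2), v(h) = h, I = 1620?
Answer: 0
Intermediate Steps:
V(N, y) = (-5 + y)*(-2 + y)
I*V(v(4), 5) = 1620*(10 + 5² - 7*5) = 1620*(10 + 25 - 35) = 1620*0 = 0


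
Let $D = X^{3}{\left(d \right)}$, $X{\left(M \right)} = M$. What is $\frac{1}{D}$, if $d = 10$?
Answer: $\frac{1}{1000} \approx 0.001$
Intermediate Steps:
$D = 1000$ ($D = 10^{3} = 1000$)
$\frac{1}{D} = \frac{1}{1000}$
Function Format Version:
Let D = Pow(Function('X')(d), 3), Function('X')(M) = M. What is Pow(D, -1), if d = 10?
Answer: Rational(1, 1000) ≈ 0.0010000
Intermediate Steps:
D = 1000 (D = Pow(10, 3) = 1000)
Pow(D, -1) = Pow(1000, -1) = Rational(1, 1000)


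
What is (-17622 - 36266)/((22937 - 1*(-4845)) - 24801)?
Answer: -53888/2981 ≈ -18.077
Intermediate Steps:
(-17622 - 36266)/((22937 - 1*(-4845)) - 24801) = -53888/((22937 + 4845) - 24801) = -53888/(27782 - 24801) = -53888/2981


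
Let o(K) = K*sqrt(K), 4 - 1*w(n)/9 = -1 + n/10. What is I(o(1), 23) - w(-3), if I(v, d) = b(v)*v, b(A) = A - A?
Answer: -477/10 ≈ -47.700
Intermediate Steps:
w(n) = 45 - 9*n/10 (w(n) = 36 - 9*(-1 + n/10) = 36 + (9 - 9*n/10) = 45 - 9*n/10)
o(K) = K**(3/2)
b(A) = 0
I(v, d) = 0 (I(v, d) = 0*v = 0)
I(o(1), 23) - w(-3) = 0 - (45 - 9/10*(-3)) = 0 - (45 + 27/10) = 0 - 1*477/10 = 0 - 477/10 = -477/10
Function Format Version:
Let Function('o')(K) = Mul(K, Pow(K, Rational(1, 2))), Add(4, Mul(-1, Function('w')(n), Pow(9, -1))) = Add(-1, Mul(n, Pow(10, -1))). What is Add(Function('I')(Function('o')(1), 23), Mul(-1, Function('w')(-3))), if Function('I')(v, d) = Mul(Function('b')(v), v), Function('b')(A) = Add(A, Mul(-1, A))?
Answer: Rational(-477, 10) ≈ -47.700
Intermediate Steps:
Function('w')(n) = Add(45, Mul(Rational(-9, 10), n)) (Function('w')(n) = Add(36, Mul(-9, Add(-1, Mul(n, Pow(10, -1))))) = Add(36, Mul(-9, Add(-1, Mul(n, Rational(1, 10))))) = Add(36, Mul(-9, Add(-1, Mul(Rational(1, 10), n)))) = Add(36, Add(9, Mul(Rational(-9, 10), n))) = Add(45, Mul(Rational(-9, 10), n)))
Function('o')(K) = Pow(K, Rational(3, 2))
Function('b')(A) = 0
Function('I')(v, d) = 0 (Function('I')(v, d) = Mul(0, v) = 0)
Add(Function('I')(Function('o')(1), 23), Mul(-1, Function('w')(-3))) = Add(0, Mul(-1, Add(45, Mul(Rational(-9, 10), -3)))) = Add(0, Mul(-1, Add(45, Rational(27, 10)))) = Add(0, Mul(-1, Rational(477, 10))) = Add(0, Rational(-477, 10)) = Rational(-477, 10)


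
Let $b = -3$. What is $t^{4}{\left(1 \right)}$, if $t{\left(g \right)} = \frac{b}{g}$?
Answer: $81$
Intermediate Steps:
$t{\left(g \right)} = - \frac{3}{g}$
$t^{4}{\left(1 \right)} = \left(- \frac{3}{1}\right)^{4} = \left(\left(-3\right) 1\right)^{4} = \left(-3\right)^{4} = 81$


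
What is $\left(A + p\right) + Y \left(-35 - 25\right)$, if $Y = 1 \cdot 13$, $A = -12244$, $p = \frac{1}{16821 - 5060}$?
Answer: $- \frac{153175263}{11761} \approx -13024.0$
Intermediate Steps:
$p = \frac{1}{11761} \approx 8.5027 \cdot 10^{-5}$
$Y = 13$
$\left(A + p\right) + Y \left(-35 - 25\right) = \left(-12244 + \frac{1}{11761}\right) + 13 \left(-35 - 25\right) = - \frac{144001683}{11761} + 13 \left(-35 - 25\right) = - \frac{144001683}{11761} + 13 \left(-60\right) = - \frac{144001683}{11761} - 780 = - \frac{153175263}{11761}$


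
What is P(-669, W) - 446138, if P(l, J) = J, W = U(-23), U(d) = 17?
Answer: -446121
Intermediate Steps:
W = 17
P(-669, W) - 446138 = 17 - 446138 = -446121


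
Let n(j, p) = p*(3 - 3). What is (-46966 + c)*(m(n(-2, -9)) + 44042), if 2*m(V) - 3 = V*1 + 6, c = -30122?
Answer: -3395456592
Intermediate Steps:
n(j, p) = 0 (n(j, p) = p*0 = 0)
m(V) = 9/2 + V/2 (m(V) = 3/2 + (V*1 + 6)/2 = 3/2 + (V + 6)/2 = 3/2 + (6 + V)/2 = 3/2 + (3 + V/2) = 9/2 + V/2)
(-46966 + c)*(m(n(-2, -9)) + 44042) = (-46966 - 30122)*((9/2 + (½)*0) + 44042) = -77088*((9/2 + 0) + 44042) = -77088*(9/2 + 44042) = -77088*88093/2 = -3395456592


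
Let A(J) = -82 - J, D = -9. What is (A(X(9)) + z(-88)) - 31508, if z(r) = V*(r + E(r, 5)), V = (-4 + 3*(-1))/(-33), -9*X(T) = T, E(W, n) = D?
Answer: -1043116/33 ≈ -31610.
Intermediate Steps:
E(W, n) = -9
X(T) = -T/9
V = 7/33 (V = (-4 - 3)*(-1/33) = -7*(-1/33) = 7/33 ≈ 0.21212)
z(r) = -21/11 + 7*r/33 (z(r) = 7*(r - 9)/33 = 7*(-9 + r)/33 = -21/11 + 7*r/33)
(A(X(9)) + z(-88)) - 31508 = ((-82 - (-1)*9/9) + (-21/11 + (7/33)*(-88))) - 31508 = ((-82 - 1*(-1)) + (-21/11 - 56/3)) - 31508 = ((-82 + 1) - 679/33) - 31508 = (-81 - 679/33) - 31508 = -3352/33 - 31508 = -1043116/33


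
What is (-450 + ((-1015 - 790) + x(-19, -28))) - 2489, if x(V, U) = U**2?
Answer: -3960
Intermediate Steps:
(-450 + ((-1015 - 790) + x(-19, -28))) - 2489 = (-450 + ((-1015 - 790) + (-28)**2)) - 2489 = (-450 + (-1805 + 784)) - 2489 = (-450 - 1021) - 2489 = -1471 - 2489 = -3960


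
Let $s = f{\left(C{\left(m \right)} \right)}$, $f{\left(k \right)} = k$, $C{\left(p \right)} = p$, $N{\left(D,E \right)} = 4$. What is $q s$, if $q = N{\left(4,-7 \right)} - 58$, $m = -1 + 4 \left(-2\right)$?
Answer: $486$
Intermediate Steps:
$m = -9$ ($m = -1 - 8 = -9$)
$q = -54$ ($q = 4 - 58 = -54$)
$s = -9$
$q s = \left(-54\right) \left(-9\right) = 486$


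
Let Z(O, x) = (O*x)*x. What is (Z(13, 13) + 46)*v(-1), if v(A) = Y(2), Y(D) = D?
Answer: 4486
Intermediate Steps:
v(A) = 2
Z(O, x) = O*x**2
(Z(13, 13) + 46)*v(-1) = (13*13**2 + 46)*2 = (13*169 + 46)*2 = (2197 + 46)*2 = 2243*2 = 4486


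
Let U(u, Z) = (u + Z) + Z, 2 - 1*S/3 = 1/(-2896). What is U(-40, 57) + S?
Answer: 231683/2896 ≈ 80.001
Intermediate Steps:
S = 17379/2896 (S = 6 - 3/(-2896) = 6 - 3*(-1/2896) = 6 + 3/2896 = 17379/2896 ≈ 6.0010)
U(u, Z) = u + 2*Z (U(u, Z) = (Z + u) + Z = u + 2*Z)
U(-40, 57) + S = (-40 + 2*57) + 17379/2896 = (-40 + 114) + 17379/2896 = 74 + 17379/2896 = 231683/2896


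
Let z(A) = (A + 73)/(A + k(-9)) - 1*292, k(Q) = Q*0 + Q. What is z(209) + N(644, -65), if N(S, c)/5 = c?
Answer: -61559/100 ≈ -615.59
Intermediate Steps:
k(Q) = Q (k(Q) = 0 + Q = Q)
N(S, c) = 5*c
z(A) = -292 + (73 + A)/(-9 + A) (z(A) = (A + 73)/(A - 9) - 1*292 = (73 + A)/(-9 + A) - 292 = -292 + (73 + A)/(-9 + A))
z(209) + N(644, -65) = (2701 - 291*209)/(-9 + 209) + 5*(-65) = (2701 - 60819)/200 - 325 = (1/200)*(-58118) - 325 = -29059/100 - 325 = -61559/100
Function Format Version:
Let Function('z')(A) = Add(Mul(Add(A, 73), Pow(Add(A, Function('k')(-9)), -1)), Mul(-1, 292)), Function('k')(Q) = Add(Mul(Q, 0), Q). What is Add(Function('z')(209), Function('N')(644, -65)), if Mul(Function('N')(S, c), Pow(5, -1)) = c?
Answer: Rational(-61559, 100) ≈ -615.59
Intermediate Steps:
Function('k')(Q) = Q (Function('k')(Q) = Add(0, Q) = Q)
Function('N')(S, c) = Mul(5, c)
Function('z')(A) = Add(-292, Mul(Pow(Add(-9, A), -1), Add(73, A))) (Function('z')(A) = Add(Mul(Add(A, 73), Pow(Add(A, -9), -1)), Mul(-1, 292)) = Add(Mul(Add(73, A), Pow(Add(-9, A), -1)), -292) = Add(Mul(Pow(Add(-9, A), -1), Add(73, A)), -292) = Add(-292, Mul(Pow(Add(-9, A), -1), Add(73, A))))
Add(Function('z')(209), Function('N')(644, -65)) = Add(Mul(Pow(Add(-9, 209), -1), Add(2701, Mul(-291, 209))), Mul(5, -65)) = Add(Mul(Pow(200, -1), Add(2701, -60819)), -325) = Add(Mul(Rational(1, 200), -58118), -325) = Add(Rational(-29059, 100), -325) = Rational(-61559, 100)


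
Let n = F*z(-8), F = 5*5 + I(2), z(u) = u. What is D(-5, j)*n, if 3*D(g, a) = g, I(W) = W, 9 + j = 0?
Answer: 360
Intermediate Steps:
j = -9 (j = -9 + 0 = -9)
D(g, a) = g/3
F = 27 (F = 5*5 + 2 = 25 + 2 = 27)
n = -216 (n = 27*(-8) = -216)
D(-5, j)*n = ((⅓)*(-5))*(-216) = -5/3*(-216) = 360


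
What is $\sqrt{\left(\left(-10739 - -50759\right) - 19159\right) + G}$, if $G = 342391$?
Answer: $2 \sqrt{90813} \approx 602.7$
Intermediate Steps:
$\sqrt{\left(\left(-10739 - -50759\right) - 19159\right) + G} = \sqrt{\left(\left(-10739 - -50759\right) - 19159\right) + 342391} = \sqrt{\left(\left(-10739 + 50759\right) - 19159\right) + 342391} = \sqrt{\left(40020 - 19159\right) + 342391} = \sqrt{20861 + 342391} = \sqrt{363252} = 2 \sqrt{90813}$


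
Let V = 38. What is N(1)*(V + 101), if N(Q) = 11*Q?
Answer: 1529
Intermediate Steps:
N(1)*(V + 101) = (11*1)*(38 + 101) = 11*139 = 1529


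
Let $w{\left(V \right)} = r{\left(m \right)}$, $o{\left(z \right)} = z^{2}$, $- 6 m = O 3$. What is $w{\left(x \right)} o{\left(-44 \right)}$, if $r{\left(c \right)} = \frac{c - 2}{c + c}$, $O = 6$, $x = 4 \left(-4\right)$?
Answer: $\frac{4840}{3} \approx 1613.3$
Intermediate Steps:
$x = -16$
$m = -3$ ($m = - \frac{6 \cdot 3}{6} = \left(- \frac{1}{6}\right) 18 = -3$)
$r{\left(c \right)} = \frac{-2 + c}{2 c}$
$w{\left(V \right)} = \frac{5}{6}$ ($w{\left(V \right)} = \frac{-2 - 3}{2 \left(-3\right)} = \frac{1}{2} \left(- \frac{1}{3}\right) \left(-5\right) = \frac{5}{6}$)
$w{\left(x \right)} o{\left(-44 \right)} = \frac{5 \left(-44\right)^{2}}{6} = \frac{5}{6} \cdot 1936 = \frac{4840}{3}$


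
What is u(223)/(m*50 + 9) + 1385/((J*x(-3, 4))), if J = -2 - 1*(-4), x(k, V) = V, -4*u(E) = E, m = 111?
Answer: 7698769/44472 ≈ 173.11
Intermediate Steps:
u(E) = -E/4
J = 2 (J = -2 + 4 = 2)
u(223)/(m*50 + 9) + 1385/((J*x(-3, 4))) = (-¼*223)/(111*50 + 9) + 1385/((2*4)) = -223/(4*(5550 + 9)) + 1385/8 = -223/4/5559 + 1385*(⅛) = -223/4*1/5559 + 1385/8 = -223/22236 + 1385/8 = 7698769/44472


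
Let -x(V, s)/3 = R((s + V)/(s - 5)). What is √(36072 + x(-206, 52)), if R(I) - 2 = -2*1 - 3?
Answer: 3*√4009 ≈ 189.95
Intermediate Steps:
R(I) = -3 (R(I) = 2 + (-2*1 - 3) = 2 + (-2 - 3) = 2 - 5 = -3)
x(V, s) = 9 (x(V, s) = -3*(-3) = 9)
√(36072 + x(-206, 52)) = √(36072 + 9) = √36081 = 3*√4009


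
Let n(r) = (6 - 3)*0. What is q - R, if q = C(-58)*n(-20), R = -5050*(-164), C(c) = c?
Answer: -828200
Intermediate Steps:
n(r) = 0 (n(r) = 3*0 = 0)
R = 828200
q = 0 (q = -58*0 = 0)
q - R = 0 - 1*828200 = 0 - 828200 = -828200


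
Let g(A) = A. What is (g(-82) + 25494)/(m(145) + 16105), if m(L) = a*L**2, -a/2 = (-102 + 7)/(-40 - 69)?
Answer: -2769908/2239305 ≈ -1.2369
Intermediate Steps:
a = -190/109 (a = -2*(-102 + 7)/(-40 - 69) = -(-190)/(-109) = -(-190)*(-1)/109 = -2*95/109 = -190/109 ≈ -1.7431)
m(L) = -190*L**2/109
(g(-82) + 25494)/(m(145) + 16105) = (-82 + 25494)/(-190/109*145**2 + 16105) = 25412/(-190/109*21025 + 16105) = 25412/(-3994750/109 + 16105) = 25412/(-2239305/109) = 25412*(-109/2239305) = -2769908/2239305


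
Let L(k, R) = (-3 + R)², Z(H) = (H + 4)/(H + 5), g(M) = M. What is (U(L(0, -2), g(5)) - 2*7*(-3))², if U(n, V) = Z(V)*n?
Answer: 16641/4 ≈ 4160.3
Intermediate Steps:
Z(H) = (4 + H)/(5 + H)
U(n, V) = n*(4 + V)/(5 + V) (U(n, V) = ((4 + V)/(5 + V))*n = n*(4 + V)/(5 + V))
(U(L(0, -2), g(5)) - 2*7*(-3))² = ((-3 - 2)²*(4 + 5)/(5 + 5) - 2*7*(-3))² = ((-5)²*9/10 - 14*(-3))² = (25*(⅒)*9 + 42)² = (45/2 + 42)² = (129/2)² = 16641/4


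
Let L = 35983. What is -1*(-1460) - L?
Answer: -34523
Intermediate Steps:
-1*(-1460) - L = -1*(-1460) - 1*35983 = 1460 - 35983 = -34523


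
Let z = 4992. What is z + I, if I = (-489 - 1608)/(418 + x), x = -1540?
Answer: 1867707/374 ≈ 4993.9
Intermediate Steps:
I = 699/374 (I = (-489 - 1608)/(418 - 1540) = -2097/(-1122) = -2097*(-1/1122) = 699/374 ≈ 1.8690)
z + I = 4992 + 699/374 = 1867707/374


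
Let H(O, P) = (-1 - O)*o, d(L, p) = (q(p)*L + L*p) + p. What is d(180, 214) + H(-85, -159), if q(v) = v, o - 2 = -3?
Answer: 77170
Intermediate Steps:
o = -1 (o = 2 - 3 = -1)
d(L, p) = p + 2*L*p (d(L, p) = (p*L + L*p) + p = (L*p + L*p) + p = 2*L*p + p = p + 2*L*p)
H(O, P) = 1 + O (H(O, P) = (-1 - O)*(-1) = 1 + O)
d(180, 214) + H(-85, -159) = 214*(1 + 2*180) + (1 - 85) = 214*(1 + 360) - 84 = 214*361 - 84 = 77254 - 84 = 77170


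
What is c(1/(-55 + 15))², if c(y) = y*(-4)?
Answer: 1/100 ≈ 0.010000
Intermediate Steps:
c(y) = -4*y
c(1/(-55 + 15))² = (-4/(-55 + 15))² = (-4/(-40))² = (-4*(-1/40))² = (⅒)² = 1/100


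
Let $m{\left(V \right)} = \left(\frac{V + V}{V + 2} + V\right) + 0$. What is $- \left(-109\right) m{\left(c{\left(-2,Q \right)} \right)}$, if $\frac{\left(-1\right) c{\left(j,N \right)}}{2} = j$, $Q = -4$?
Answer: $\frac{1744}{3} \approx 581.33$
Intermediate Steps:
$c{\left(j,N \right)} = - 2 j$
$m{\left(V \right)} = V + \frac{2 V}{2 + V}$ ($m{\left(V \right)} = \left(\frac{2 V}{2 + V} + V\right) + 0 = \left(V + \frac{2 V}{2 + V}\right) + 0 = V + \frac{2 V}{2 + V}$)
$- \left(-109\right) m{\left(c{\left(-2,Q \right)} \right)} = - \left(-109\right) \frac{\left(-2\right) \left(-2\right) \left(4 - -4\right)}{2 - -4} = - \left(-109\right) \frac{4 \left(4 + 4\right)}{2 + 4} = - \left(-109\right) 4 \cdot \frac{1}{6} \cdot 8 = - \frac{\left(-109\right) 16}{3} = \left(-1\right) \left(- \frac{1744}{3}\right) = \frac{1744}{3}$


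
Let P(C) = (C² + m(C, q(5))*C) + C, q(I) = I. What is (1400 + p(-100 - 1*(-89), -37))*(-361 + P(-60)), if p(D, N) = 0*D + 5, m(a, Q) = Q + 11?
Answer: 3117695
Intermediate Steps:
m(a, Q) = 11 + Q
P(C) = C² + 17*C (P(C) = (C² + (11 + 5)*C) + C = (C² + 16*C) + C = C² + 17*C)
p(D, N) = 5 (p(D, N) = 0 + 5 = 5)
(1400 + p(-100 - 1*(-89), -37))*(-361 + P(-60)) = (1400 + 5)*(-361 - 60*(17 - 60)) = 1405*(-361 - 60*(-43)) = 1405*(-361 + 2580) = 1405*2219 = 3117695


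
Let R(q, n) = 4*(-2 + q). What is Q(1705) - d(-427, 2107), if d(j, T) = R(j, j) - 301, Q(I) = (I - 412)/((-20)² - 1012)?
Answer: 411037/204 ≈ 2014.9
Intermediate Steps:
R(q, n) = -8 + 4*q
Q(I) = 103/153 - I/612 (Q(I) = (-412 + I)/(400 - 1012) = (-412 + I)/(-612) = (-412 + I)*(-1/612) = 103/153 - I/612)
d(j, T) = -309 + 4*j (d(j, T) = (-8 + 4*j) - 301 = -309 + 4*j)
Q(1705) - d(-427, 2107) = (103/153 - 1/612*1705) - (-309 + 4*(-427)) = (103/153 - 1705/612) - (-309 - 1708) = -431/204 - 1*(-2017) = -431/204 + 2017 = 411037/204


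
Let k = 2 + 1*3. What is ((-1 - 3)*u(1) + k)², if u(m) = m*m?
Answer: 1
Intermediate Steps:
u(m) = m²
k = 5 (k = 2 + 3 = 5)
((-1 - 3)*u(1) + k)² = ((-1 - 3)*1² + 5)² = (-4*1 + 5)² = (-4 + 5)² = 1² = 1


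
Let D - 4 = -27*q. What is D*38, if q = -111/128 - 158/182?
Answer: 11254517/5824 ≈ 1932.4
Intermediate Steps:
q = -20213/11648 (q = -111*1/128 - 158*1/182 = -111/128 - 79/91 = -20213/11648 ≈ -1.7353)
D = 592343/11648 (D = 4 - 27*(-20213/11648) = 4 + 545751/11648 = 592343/11648 ≈ 50.854)
D*38 = (592343/11648)*38 = 11254517/5824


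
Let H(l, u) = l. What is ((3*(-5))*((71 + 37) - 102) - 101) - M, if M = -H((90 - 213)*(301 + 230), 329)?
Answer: -65504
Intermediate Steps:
M = 65313 (M = -(90 - 213)*(301 + 230) = -(-123)*531 = -1*(-65313) = 65313)
((3*(-5))*((71 + 37) - 102) - 101) - M = ((3*(-5))*((71 + 37) - 102) - 101) - 1*65313 = (-15*(108 - 102) - 101) - 65313 = (-15*6 - 101) - 65313 = (-90 - 101) - 65313 = -191 - 65313 = -65504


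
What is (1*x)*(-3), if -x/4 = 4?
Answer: 48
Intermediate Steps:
x = -16 (x = -4*4 = -16)
(1*x)*(-3) = (1*(-16))*(-3) = -16*(-3) = 48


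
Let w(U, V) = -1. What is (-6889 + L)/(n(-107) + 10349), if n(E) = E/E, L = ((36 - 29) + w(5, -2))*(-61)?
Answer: -1451/2070 ≈ -0.70097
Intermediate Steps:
L = -366 (L = ((36 - 29) - 1)*(-61) = (7 - 1)*(-61) = 6*(-61) = -366)
n(E) = 1
(-6889 + L)/(n(-107) + 10349) = (-6889 - 366)/(1 + 10349) = -7255/10350 = -7255*1/10350 = -1451/2070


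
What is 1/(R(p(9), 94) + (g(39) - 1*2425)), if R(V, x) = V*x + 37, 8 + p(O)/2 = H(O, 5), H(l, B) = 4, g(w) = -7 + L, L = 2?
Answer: -1/3145 ≈ -0.00031797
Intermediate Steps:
g(w) = -5 (g(w) = -7 + 2 = -5)
p(O) = -8 (p(O) = -16 + 2*4 = -16 + 8 = -8)
R(V, x) = 37 + V*x
1/(R(p(9), 94) + (g(39) - 1*2425)) = 1/((37 - 8*94) + (-5 - 1*2425)) = 1/((37 - 752) + (-5 - 2425)) = 1/(-715 - 2430) = 1/(-3145) = -1/3145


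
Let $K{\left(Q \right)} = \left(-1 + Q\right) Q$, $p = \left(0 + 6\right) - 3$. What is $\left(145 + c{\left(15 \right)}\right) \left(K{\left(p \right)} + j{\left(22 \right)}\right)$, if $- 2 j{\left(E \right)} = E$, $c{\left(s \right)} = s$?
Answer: $-800$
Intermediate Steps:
$p = 3$ ($p = 6 - 3 = 3$)
$j{\left(E \right)} = - \frac{E}{2}$
$K{\left(Q \right)} = Q \left(-1 + Q\right)$
$\left(145 + c{\left(15 \right)}\right) \left(K{\left(p \right)} + j{\left(22 \right)}\right) = \left(145 + 15\right) \left(3 \left(-1 + 3\right) - 11\right) = 160 \left(3 \cdot 2 - 11\right) = 160 \left(6 - 11\right) = 160 \left(-5\right) = -800$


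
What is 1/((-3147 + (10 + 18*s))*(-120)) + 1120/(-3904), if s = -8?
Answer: -6890039/24016920 ≈ -0.28688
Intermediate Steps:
1/((-3147 + (10 + 18*s))*(-120)) + 1120/(-3904) = 1/((-3147 + (10 + 18*(-8)))*(-120)) + 1120/(-3904) = -1/120/(-3147 + (10 - 144)) + 1120*(-1/3904) = -1/120/(-3147 - 134) - 35/122 = -1/120/(-3281) - 35/122 = -1/3281*(-1/120) - 35/122 = 1/393720 - 35/122 = -6890039/24016920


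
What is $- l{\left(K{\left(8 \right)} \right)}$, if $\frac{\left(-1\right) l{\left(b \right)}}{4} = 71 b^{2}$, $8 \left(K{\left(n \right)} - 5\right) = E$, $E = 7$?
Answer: $\frac{156839}{16} \approx 9802.4$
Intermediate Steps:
$K{\left(n \right)} = \frac{47}{8}$ ($K{\left(n \right)} = 5 + \frac{1}{8} \cdot 7 = 5 + \frac{7}{8} = \frac{47}{8}$)
$l{\left(b \right)} = - 284 b^{2}$ ($l{\left(b \right)} = - 4 \cdot 71 b^{2} = - 284 b^{2}$)
$- l{\left(K{\left(8 \right)} \right)} = - \left(-284\right) \left(\frac{47}{8}\right)^{2} = - \frac{\left(-284\right) 2209}{64} = \left(-1\right) \left(- \frac{156839}{16}\right) = \frac{156839}{16}$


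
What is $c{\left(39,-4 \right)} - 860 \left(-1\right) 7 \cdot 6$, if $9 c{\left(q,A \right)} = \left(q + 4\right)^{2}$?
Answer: $\frac{326929}{9} \approx 36325.0$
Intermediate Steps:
$c{\left(q,A \right)} = \frac{\left(4 + q\right)^{2}}{9}$ ($c{\left(q,A \right)} = \frac{\left(q + 4\right)^{2}}{9} = \frac{\left(4 + q\right)^{2}}{9}$)
$c{\left(39,-4 \right)} - 860 \left(-1\right) 7 \cdot 6 = \frac{\left(4 + 39\right)^{2}}{9} - 860 \left(-1\right) 7 \cdot 6 = \frac{43^{2}}{9} - 860 \left(\left(-7\right) 6\right) = \frac{1}{9} \cdot 1849 - -36120 = \frac{1849}{9} + 36120 = \frac{326929}{9}$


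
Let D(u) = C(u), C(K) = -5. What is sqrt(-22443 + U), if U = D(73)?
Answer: 4*I*sqrt(1403) ≈ 149.83*I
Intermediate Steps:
D(u) = -5
U = -5
sqrt(-22443 + U) = sqrt(-22443 - 5) = sqrt(-22448) = 4*I*sqrt(1403)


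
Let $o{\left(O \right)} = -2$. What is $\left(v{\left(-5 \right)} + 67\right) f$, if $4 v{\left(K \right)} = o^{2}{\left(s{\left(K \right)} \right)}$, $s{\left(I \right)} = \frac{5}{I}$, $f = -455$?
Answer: $-30940$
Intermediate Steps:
$v{\left(K \right)} = 1$ ($v{\left(K \right)} = \frac{\left(-2\right)^{2}}{4} = \frac{1}{4} \cdot 4 = 1$)
$\left(v{\left(-5 \right)} + 67\right) f = \left(1 + 67\right) \left(-455\right) = 68 \left(-455\right) = -30940$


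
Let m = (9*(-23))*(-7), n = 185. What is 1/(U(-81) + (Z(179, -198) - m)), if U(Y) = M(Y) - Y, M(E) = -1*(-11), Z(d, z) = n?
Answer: -1/1172 ≈ -0.00085324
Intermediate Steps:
Z(d, z) = 185
M(E) = 11
U(Y) = 11 - Y
m = 1449 (m = -207*(-7) = 1449)
1/(U(-81) + (Z(179, -198) - m)) = 1/((11 - 1*(-81)) + (185 - 1*1449)) = 1/((11 + 81) + (185 - 1449)) = 1/(92 - 1264) = 1/(-1172) = -1/1172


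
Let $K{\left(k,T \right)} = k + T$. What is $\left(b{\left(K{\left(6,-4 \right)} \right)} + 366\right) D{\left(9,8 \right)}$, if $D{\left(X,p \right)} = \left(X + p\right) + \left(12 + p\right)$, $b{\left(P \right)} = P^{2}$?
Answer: $13690$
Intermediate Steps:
$K{\left(k,T \right)} = T + k$
$D{\left(X,p \right)} = 12 + X + 2 p$
$\left(b{\left(K{\left(6,-4 \right)} \right)} + 366\right) D{\left(9,8 \right)} = \left(\left(-4 + 6\right)^{2} + 366\right) \left(12 + 9 + 2 \cdot 8\right) = \left(2^{2} + 366\right) \left(12 + 9 + 16\right) = \left(4 + 366\right) 37 = 370 \cdot 37 = 13690$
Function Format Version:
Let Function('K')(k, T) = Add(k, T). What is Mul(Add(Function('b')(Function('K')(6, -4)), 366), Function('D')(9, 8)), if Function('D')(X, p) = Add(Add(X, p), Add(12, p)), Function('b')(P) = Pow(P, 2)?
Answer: 13690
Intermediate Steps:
Function('K')(k, T) = Add(T, k)
Function('D')(X, p) = Add(12, X, Mul(2, p))
Mul(Add(Function('b')(Function('K')(6, -4)), 366), Function('D')(9, 8)) = Mul(Add(Pow(Add(-4, 6), 2), 366), Add(12, 9, Mul(2, 8))) = Mul(Add(Pow(2, 2), 366), Add(12, 9, 16)) = Mul(Add(4, 366), 37) = Mul(370, 37) = 13690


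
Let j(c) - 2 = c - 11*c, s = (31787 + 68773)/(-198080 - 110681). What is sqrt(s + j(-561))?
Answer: 2*sqrt(133744934983223)/308761 ≈ 74.911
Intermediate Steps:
s = -100560/308761 (s = 100560/(-308761) = 100560*(-1/308761) = -100560/308761 ≈ -0.32569)
j(c) = 2 - 10*c (j(c) = 2 + (c - 11*c) = 2 - 10*c)
sqrt(s + j(-561)) = sqrt(-100560/308761 + (2 - 10*(-561))) = sqrt(-100560/308761 + (2 + 5610)) = sqrt(-100560/308761 + 5612) = sqrt(1732666172/308761) = 2*sqrt(133744934983223)/308761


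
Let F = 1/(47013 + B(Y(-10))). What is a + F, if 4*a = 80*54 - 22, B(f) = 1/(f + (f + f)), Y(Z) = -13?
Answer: 985051118/916753 ≈ 1074.5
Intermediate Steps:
B(f) = 1/(3*f) (B(f) = 1/(f + 2*f) = 1/(3*f))
F = 39/1833506 (F = 1/(47013 + (⅓)/(-13)) = 1/(47013 + (⅓)*(-1/13)) = 1/(47013 - 1/39) = 1/(1833506/39) = 39/1833506 ≈ 2.1271e-5)
a = 2149/2 (a = (80*54 - 22)/4 = (4320 - 22)/4 = (¼)*4298 = 2149/2 ≈ 1074.5)
a + F = 2149/2 + 39/1833506 = 985051118/916753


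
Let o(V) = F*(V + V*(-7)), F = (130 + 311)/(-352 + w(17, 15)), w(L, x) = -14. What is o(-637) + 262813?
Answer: 15750676/61 ≈ 2.5821e+5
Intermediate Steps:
F = -147/122 (F = (130 + 311)/(-352 - 14) = 441/(-366) = 441*(-1/366) = -147/122 ≈ -1.2049)
o(V) = 441*V/61 (o(V) = -147*(V + V*(-7))/122 = -147*(V - 7*V)/122 = -(-441)*V/61 = 441*V/61)
o(-637) + 262813 = (441/61)*(-637) + 262813 = -280917/61 + 262813 = 15750676/61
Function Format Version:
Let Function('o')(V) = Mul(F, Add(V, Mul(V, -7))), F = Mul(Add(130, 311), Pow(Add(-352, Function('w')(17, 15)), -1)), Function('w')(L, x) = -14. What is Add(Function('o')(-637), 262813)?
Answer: Rational(15750676, 61) ≈ 2.5821e+5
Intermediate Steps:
F = Rational(-147, 122) (F = Mul(Add(130, 311), Pow(Add(-352, -14), -1)) = Mul(441, Pow(-366, -1)) = Mul(441, Rational(-1, 366)) = Rational(-147, 122) ≈ -1.2049)
Function('o')(V) = Mul(Rational(441, 61), V) (Function('o')(V) = Mul(Rational(-147, 122), Add(V, Mul(V, -7))) = Mul(Rational(-147, 122), Add(V, Mul(-7, V))) = Mul(Rational(-147, 122), Mul(-6, V)) = Mul(Rational(441, 61), V))
Add(Function('o')(-637), 262813) = Add(Mul(Rational(441, 61), -637), 262813) = Add(Rational(-280917, 61), 262813) = Rational(15750676, 61)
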